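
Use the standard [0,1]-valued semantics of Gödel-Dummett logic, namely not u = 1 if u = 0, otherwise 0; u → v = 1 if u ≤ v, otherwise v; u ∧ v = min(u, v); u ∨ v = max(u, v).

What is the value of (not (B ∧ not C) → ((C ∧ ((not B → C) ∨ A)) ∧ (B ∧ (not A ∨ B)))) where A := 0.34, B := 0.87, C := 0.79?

not C: Gödel ¬ of 0.79 = 0 (operand ≠ 0)
(B ∧ not C) = min(0.87, 0) = 0
not (B ∧ not C): Gödel ¬ of 0 = 1 (operand is 0)
not B: Gödel ¬ of 0.87 = 0 (operand ≠ 0)
(not B → C): 0 ≤ 0.79, so result = 1
((not B → C) ∨ A) = max(1, 0.34) = 1
(C ∧ ((not B → C) ∨ A)) = min(0.79, 1) = 0.79
not A: Gödel ¬ of 0.34 = 0 (operand ≠ 0)
(not A ∨ B) = max(0, 0.87) = 0.87
(B ∧ (not A ∨ B)) = min(0.87, 0.87) = 0.87
((C ∧ ((not B → C) ∨ A)) ∧ (B ∧ (not A ∨ B))) = min(0.79, 0.87) = 0.79
(not (B ∧ not C) → ((C ∧ ((not B → C) ∨ A)) ∧ (B ∧ (not A ∨ B)))): 1 > 0.79, so result = 0.79

0.79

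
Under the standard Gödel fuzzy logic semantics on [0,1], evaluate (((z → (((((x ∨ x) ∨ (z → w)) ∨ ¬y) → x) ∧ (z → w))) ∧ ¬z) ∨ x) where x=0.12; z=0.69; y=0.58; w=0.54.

0.12

(x ∨ x) = max(0.12, 0.12) = 0.12
(z → w): 0.69 > 0.54, so result = 0.54
((x ∨ x) ∨ (z → w)) = max(0.12, 0.54) = 0.54
¬y: Gödel ¬ of 0.58 = 0 (operand ≠ 0)
(((x ∨ x) ∨ (z → w)) ∨ ¬y) = max(0.54, 0) = 0.54
((((x ∨ x) ∨ (z → w)) ∨ ¬y) → x): 0.54 > 0.12, so result = 0.12
(z → w): 0.69 > 0.54, so result = 0.54
(((((x ∨ x) ∨ (z → w)) ∨ ¬y) → x) ∧ (z → w)) = min(0.12, 0.54) = 0.12
(z → (((((x ∨ x) ∨ (z → w)) ∨ ¬y) → x) ∧ (z → w))): 0.69 > 0.12, so result = 0.12
¬z: Gödel ¬ of 0.69 = 0 (operand ≠ 0)
((z → (((((x ∨ x) ∨ (z → w)) ∨ ¬y) → x) ∧ (z → w))) ∧ ¬z) = min(0.12, 0) = 0
(((z → (((((x ∨ x) ∨ (z → w)) ∨ ¬y) → x) ∧ (z → w))) ∧ ¬z) ∨ x) = max(0, 0.12) = 0.12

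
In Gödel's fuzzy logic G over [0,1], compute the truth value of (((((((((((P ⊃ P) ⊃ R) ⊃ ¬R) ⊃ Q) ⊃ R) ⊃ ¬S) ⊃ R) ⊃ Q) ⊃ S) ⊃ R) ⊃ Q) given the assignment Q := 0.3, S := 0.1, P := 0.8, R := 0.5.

(P ⊃ P): 0.8 ≤ 0.8, so result = 1
((P ⊃ P) ⊃ R): 1 > 0.5, so result = 0.5
¬R: Gödel ¬ of 0.5 = 0 (operand ≠ 0)
(((P ⊃ P) ⊃ R) ⊃ ¬R): 0.5 > 0, so result = 0
((((P ⊃ P) ⊃ R) ⊃ ¬R) ⊃ Q): 0 ≤ 0.3, so result = 1
(((((P ⊃ P) ⊃ R) ⊃ ¬R) ⊃ Q) ⊃ R): 1 > 0.5, so result = 0.5
¬S: Gödel ¬ of 0.1 = 0 (operand ≠ 0)
((((((P ⊃ P) ⊃ R) ⊃ ¬R) ⊃ Q) ⊃ R) ⊃ ¬S): 0.5 > 0, so result = 0
(((((((P ⊃ P) ⊃ R) ⊃ ¬R) ⊃ Q) ⊃ R) ⊃ ¬S) ⊃ R): 0 ≤ 0.5, so result = 1
((((((((P ⊃ P) ⊃ R) ⊃ ¬R) ⊃ Q) ⊃ R) ⊃ ¬S) ⊃ R) ⊃ Q): 1 > 0.3, so result = 0.3
(((((((((P ⊃ P) ⊃ R) ⊃ ¬R) ⊃ Q) ⊃ R) ⊃ ¬S) ⊃ R) ⊃ Q) ⊃ S): 0.3 > 0.1, so result = 0.1
((((((((((P ⊃ P) ⊃ R) ⊃ ¬R) ⊃ Q) ⊃ R) ⊃ ¬S) ⊃ R) ⊃ Q) ⊃ S) ⊃ R): 0.1 ≤ 0.5, so result = 1
(((((((((((P ⊃ P) ⊃ R) ⊃ ¬R) ⊃ Q) ⊃ R) ⊃ ¬S) ⊃ R) ⊃ Q) ⊃ S) ⊃ R) ⊃ Q): 1 > 0.3, so result = 0.3

0.30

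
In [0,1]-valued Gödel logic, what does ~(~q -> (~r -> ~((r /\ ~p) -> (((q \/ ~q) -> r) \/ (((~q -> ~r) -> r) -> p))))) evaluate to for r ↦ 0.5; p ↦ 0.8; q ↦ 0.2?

~q: Gödel ¬ of 0.2 = 0 (operand ≠ 0)
~r: Gödel ¬ of 0.5 = 0 (operand ≠ 0)
~p: Gödel ¬ of 0.8 = 0 (operand ≠ 0)
(r /\ ~p) = min(0.5, 0) = 0
~q: Gödel ¬ of 0.2 = 0 (operand ≠ 0)
(q \/ ~q) = max(0.2, 0) = 0.2
((q \/ ~q) -> r): 0.2 ≤ 0.5, so result = 1
~q: Gödel ¬ of 0.2 = 0 (operand ≠ 0)
~r: Gödel ¬ of 0.5 = 0 (operand ≠ 0)
(~q -> ~r): 0 ≤ 0, so result = 1
((~q -> ~r) -> r): 1 > 0.5, so result = 0.5
(((~q -> ~r) -> r) -> p): 0.5 ≤ 0.8, so result = 1
(((q \/ ~q) -> r) \/ (((~q -> ~r) -> r) -> p)) = max(1, 1) = 1
((r /\ ~p) -> (((q \/ ~q) -> r) \/ (((~q -> ~r) -> r) -> p))): 0 ≤ 1, so result = 1
~((r /\ ~p) -> (((q \/ ~q) -> r) \/ (((~q -> ~r) -> r) -> p))): Gödel ¬ of 1 = 0 (operand ≠ 0)
(~r -> ~((r /\ ~p) -> (((q \/ ~q) -> r) \/ (((~q -> ~r) -> r) -> p)))): 0 ≤ 0, so result = 1
(~q -> (~r -> ~((r /\ ~p) -> (((q \/ ~q) -> r) \/ (((~q -> ~r) -> r) -> p))))): 0 ≤ 1, so result = 1
~(~q -> (~r -> ~((r /\ ~p) -> (((q \/ ~q) -> r) \/ (((~q -> ~r) -> r) -> p))))): Gödel ¬ of 1 = 0 (operand ≠ 0)

0.00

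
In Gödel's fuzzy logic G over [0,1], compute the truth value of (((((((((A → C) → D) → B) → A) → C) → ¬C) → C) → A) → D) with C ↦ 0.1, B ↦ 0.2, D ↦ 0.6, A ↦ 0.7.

(A → C): 0.7 > 0.1, so result = 0.1
((A → C) → D): 0.1 ≤ 0.6, so result = 1
(((A → C) → D) → B): 1 > 0.2, so result = 0.2
((((A → C) → D) → B) → A): 0.2 ≤ 0.7, so result = 1
(((((A → C) → D) → B) → A) → C): 1 > 0.1, so result = 0.1
¬C: Gödel ¬ of 0.1 = 0 (operand ≠ 0)
((((((A → C) → D) → B) → A) → C) → ¬C): 0.1 > 0, so result = 0
(((((((A → C) → D) → B) → A) → C) → ¬C) → C): 0 ≤ 0.1, so result = 1
((((((((A → C) → D) → B) → A) → C) → ¬C) → C) → A): 1 > 0.7, so result = 0.7
(((((((((A → C) → D) → B) → A) → C) → ¬C) → C) → A) → D): 0.7 > 0.6, so result = 0.6

0.60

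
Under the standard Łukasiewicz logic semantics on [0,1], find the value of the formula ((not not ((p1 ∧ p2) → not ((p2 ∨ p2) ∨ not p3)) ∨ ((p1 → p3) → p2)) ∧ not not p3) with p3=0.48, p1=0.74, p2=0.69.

(p1 ∧ p2) = min(0.74, 0.69) = 0.69
(p2 ∨ p2) = max(0.69, 0.69) = 0.69
not p3: Łukasiewicz ¬ gives 1 − 0.48 = 0.52
((p2 ∨ p2) ∨ not p3) = max(0.69, 0.52) = 0.69
not ((p2 ∨ p2) ∨ not p3): Łukasiewicz ¬ gives 1 − 0.69 = 0.31
((p1 ∧ p2) → not ((p2 ∨ p2) ∨ not p3)): min(1, 1 − 0.69 + 0.31) = 0.62
not ((p1 ∧ p2) → not ((p2 ∨ p2) ∨ not p3)): Łukasiewicz ¬ gives 1 − 0.62 = 0.38
not not ((p1 ∧ p2) → not ((p2 ∨ p2) ∨ not p3)): Łukasiewicz ¬ gives 1 − 0.38 = 0.62
(p1 → p3): min(1, 1 − 0.74 + 0.48) = 0.74
((p1 → p3) → p2): min(1, 1 − 0.74 + 0.69) = 0.95
(not not ((p1 ∧ p2) → not ((p2 ∨ p2) ∨ not p3)) ∨ ((p1 → p3) → p2)) = max(0.62, 0.95) = 0.95
not p3: Łukasiewicz ¬ gives 1 − 0.48 = 0.52
not not p3: Łukasiewicz ¬ gives 1 − 0.52 = 0.48
((not not ((p1 ∧ p2) → not ((p2 ∨ p2) ∨ not p3)) ∨ ((p1 → p3) → p2)) ∧ not not p3) = min(0.95, 0.48) = 0.48

0.48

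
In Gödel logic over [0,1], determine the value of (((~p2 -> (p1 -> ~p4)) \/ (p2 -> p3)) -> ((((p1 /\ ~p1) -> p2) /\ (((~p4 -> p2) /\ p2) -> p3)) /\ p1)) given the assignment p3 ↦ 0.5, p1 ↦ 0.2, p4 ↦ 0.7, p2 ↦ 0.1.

~p2: Gödel ¬ of 0.1 = 0 (operand ≠ 0)
~p4: Gödel ¬ of 0.7 = 0 (operand ≠ 0)
(p1 -> ~p4): 0.2 > 0, so result = 0
(~p2 -> (p1 -> ~p4)): 0 ≤ 0, so result = 1
(p2 -> p3): 0.1 ≤ 0.5, so result = 1
((~p2 -> (p1 -> ~p4)) \/ (p2 -> p3)) = max(1, 1) = 1
~p1: Gödel ¬ of 0.2 = 0 (operand ≠ 0)
(p1 /\ ~p1) = min(0.2, 0) = 0
((p1 /\ ~p1) -> p2): 0 ≤ 0.1, so result = 1
~p4: Gödel ¬ of 0.7 = 0 (operand ≠ 0)
(~p4 -> p2): 0 ≤ 0.1, so result = 1
((~p4 -> p2) /\ p2) = min(1, 0.1) = 0.1
(((~p4 -> p2) /\ p2) -> p3): 0.1 ≤ 0.5, so result = 1
(((p1 /\ ~p1) -> p2) /\ (((~p4 -> p2) /\ p2) -> p3)) = min(1, 1) = 1
((((p1 /\ ~p1) -> p2) /\ (((~p4 -> p2) /\ p2) -> p3)) /\ p1) = min(1, 0.2) = 0.2
(((~p2 -> (p1 -> ~p4)) \/ (p2 -> p3)) -> ((((p1 /\ ~p1) -> p2) /\ (((~p4 -> p2) /\ p2) -> p3)) /\ p1)): 1 > 0.2, so result = 0.2

0.20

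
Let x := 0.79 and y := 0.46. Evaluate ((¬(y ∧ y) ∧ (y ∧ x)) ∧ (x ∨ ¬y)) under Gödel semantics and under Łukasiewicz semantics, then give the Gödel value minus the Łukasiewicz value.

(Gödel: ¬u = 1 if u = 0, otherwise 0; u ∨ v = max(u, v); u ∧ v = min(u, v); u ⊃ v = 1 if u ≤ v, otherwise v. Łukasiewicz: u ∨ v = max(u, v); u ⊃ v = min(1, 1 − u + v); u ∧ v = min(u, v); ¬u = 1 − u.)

-0.46

Gödel evaluation:
  (y ∧ y) = min(0.46, 0.46) = 0.46
  ¬(y ∧ y): Gödel ¬ of 0.46 = 0 (operand ≠ 0)
  (y ∧ x) = min(0.46, 0.79) = 0.46
  (¬(y ∧ y) ∧ (y ∧ x)) = min(0, 0.46) = 0
  ¬y: Gödel ¬ of 0.46 = 0 (operand ≠ 0)
  (x ∨ ¬y) = max(0.79, 0) = 0.79
  ((¬(y ∧ y) ∧ (y ∧ x)) ∧ (x ∨ ¬y)) = min(0, 0.79) = 0
  Gödel value = 0
Łukasiewicz evaluation:
  (y ∧ y) = min(0.46, 0.46) = 0.46
  ¬(y ∧ y): Łukasiewicz ¬ gives 1 − 0.46 = 0.54
  (y ∧ x) = min(0.46, 0.79) = 0.46
  (¬(y ∧ y) ∧ (y ∧ x)) = min(0.54, 0.46) = 0.46
  ¬y: Łukasiewicz ¬ gives 1 − 0.46 = 0.54
  (x ∨ ¬y) = max(0.79, 0.54) = 0.79
  ((¬(y ∧ y) ∧ (y ∧ x)) ∧ (x ∨ ¬y)) = min(0.46, 0.79) = 0.46
  Łukasiewicz value = 0.46
Difference: 0 − 0.46 = -0.46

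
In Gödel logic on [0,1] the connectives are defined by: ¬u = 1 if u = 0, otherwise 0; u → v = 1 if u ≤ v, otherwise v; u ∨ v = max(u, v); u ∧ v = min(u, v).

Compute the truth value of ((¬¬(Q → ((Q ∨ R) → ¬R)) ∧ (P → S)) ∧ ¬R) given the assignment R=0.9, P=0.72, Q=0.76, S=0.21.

(Q ∨ R) = max(0.76, 0.9) = 0.9
¬R: Gödel ¬ of 0.9 = 0 (operand ≠ 0)
((Q ∨ R) → ¬R): 0.9 > 0, so result = 0
(Q → ((Q ∨ R) → ¬R)): 0.76 > 0, so result = 0
¬(Q → ((Q ∨ R) → ¬R)): Gödel ¬ of 0 = 1 (operand is 0)
¬¬(Q → ((Q ∨ R) → ¬R)): Gödel ¬ of 1 = 0 (operand ≠ 0)
(P → S): 0.72 > 0.21, so result = 0.21
(¬¬(Q → ((Q ∨ R) → ¬R)) ∧ (P → S)) = min(0, 0.21) = 0
¬R: Gödel ¬ of 0.9 = 0 (operand ≠ 0)
((¬¬(Q → ((Q ∨ R) → ¬R)) ∧ (P → S)) ∧ ¬R) = min(0, 0) = 0

0.00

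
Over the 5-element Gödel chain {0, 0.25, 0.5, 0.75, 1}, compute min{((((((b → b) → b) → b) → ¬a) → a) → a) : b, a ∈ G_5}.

0.25

The minimum is attained at b = 0, a = 0.25:
  (b → b): 0 ≤ 0, so result = 1
  ((b → b) → b): 1 > 0, so result = 0
  (((b → b) → b) → b): 0 ≤ 0, so result = 1
  ¬a: Gödel ¬ of 0.25 = 0 (operand ≠ 0)
  ((((b → b) → b) → b) → ¬a): 1 > 0, so result = 0
  (((((b → b) → b) → b) → ¬a) → a): 0 ≤ 0.25, so result = 1
  ((((((b → b) → b) → b) → ¬a) → a) → a): 1 > 0.25, so result = 0.25
Checking all 25 assignments confirms none give a value below 0.25.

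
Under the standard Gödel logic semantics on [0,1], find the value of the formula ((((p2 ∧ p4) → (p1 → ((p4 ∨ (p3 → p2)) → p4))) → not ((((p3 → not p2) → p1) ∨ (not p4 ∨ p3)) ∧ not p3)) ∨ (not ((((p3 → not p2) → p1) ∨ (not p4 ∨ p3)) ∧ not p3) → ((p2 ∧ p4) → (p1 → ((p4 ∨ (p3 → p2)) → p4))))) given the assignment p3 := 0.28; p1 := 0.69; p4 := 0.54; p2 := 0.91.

(p2 ∧ p4) = min(0.91, 0.54) = 0.54
(p3 → p2): 0.28 ≤ 0.91, so result = 1
(p4 ∨ (p3 → p2)) = max(0.54, 1) = 1
((p4 ∨ (p3 → p2)) → p4): 1 > 0.54, so result = 0.54
(p1 → ((p4 ∨ (p3 → p2)) → p4)): 0.69 > 0.54, so result = 0.54
((p2 ∧ p4) → (p1 → ((p4 ∨ (p3 → p2)) → p4))): 0.54 ≤ 0.54, so result = 1
not p2: Gödel ¬ of 0.91 = 0 (operand ≠ 0)
(p3 → not p2): 0.28 > 0, so result = 0
((p3 → not p2) → p1): 0 ≤ 0.69, so result = 1
not p4: Gödel ¬ of 0.54 = 0 (operand ≠ 0)
(not p4 ∨ p3) = max(0, 0.28) = 0.28
(((p3 → not p2) → p1) ∨ (not p4 ∨ p3)) = max(1, 0.28) = 1
not p3: Gödel ¬ of 0.28 = 0 (operand ≠ 0)
((((p3 → not p2) → p1) ∨ (not p4 ∨ p3)) ∧ not p3) = min(1, 0) = 0
not ((((p3 → not p2) → p1) ∨ (not p4 ∨ p3)) ∧ not p3): Gödel ¬ of 0 = 1 (operand is 0)
(((p2 ∧ p4) → (p1 → ((p4 ∨ (p3 → p2)) → p4))) → not ((((p3 → not p2) → p1) ∨ (not p4 ∨ p3)) ∧ not p3)): 1 ≤ 1, so result = 1
not p2: Gödel ¬ of 0.91 = 0 (operand ≠ 0)
(p3 → not p2): 0.28 > 0, so result = 0
((p3 → not p2) → p1): 0 ≤ 0.69, so result = 1
not p4: Gödel ¬ of 0.54 = 0 (operand ≠ 0)
(not p4 ∨ p3) = max(0, 0.28) = 0.28
(((p3 → not p2) → p1) ∨ (not p4 ∨ p3)) = max(1, 0.28) = 1
not p3: Gödel ¬ of 0.28 = 0 (operand ≠ 0)
((((p3 → not p2) → p1) ∨ (not p4 ∨ p3)) ∧ not p3) = min(1, 0) = 0
not ((((p3 → not p2) → p1) ∨ (not p4 ∨ p3)) ∧ not p3): Gödel ¬ of 0 = 1 (operand is 0)
(p2 ∧ p4) = min(0.91, 0.54) = 0.54
(p3 → p2): 0.28 ≤ 0.91, so result = 1
(p4 ∨ (p3 → p2)) = max(0.54, 1) = 1
((p4 ∨ (p3 → p2)) → p4): 1 > 0.54, so result = 0.54
(p1 → ((p4 ∨ (p3 → p2)) → p4)): 0.69 > 0.54, so result = 0.54
((p2 ∧ p4) → (p1 → ((p4 ∨ (p3 → p2)) → p4))): 0.54 ≤ 0.54, so result = 1
(not ((((p3 → not p2) → p1) ∨ (not p4 ∨ p3)) ∧ not p3) → ((p2 ∧ p4) → (p1 → ((p4 ∨ (p3 → p2)) → p4)))): 1 ≤ 1, so result = 1
((((p2 ∧ p4) → (p1 → ((p4 ∨ (p3 → p2)) → p4))) → not ((((p3 → not p2) → p1) ∨ (not p4 ∨ p3)) ∧ not p3)) ∨ (not ((((p3 → not p2) → p1) ∨ (not p4 ∨ p3)) ∧ not p3) → ((p2 ∧ p4) → (p1 → ((p4 ∨ (p3 → p2)) → p4))))) = max(1, 1) = 1

1.00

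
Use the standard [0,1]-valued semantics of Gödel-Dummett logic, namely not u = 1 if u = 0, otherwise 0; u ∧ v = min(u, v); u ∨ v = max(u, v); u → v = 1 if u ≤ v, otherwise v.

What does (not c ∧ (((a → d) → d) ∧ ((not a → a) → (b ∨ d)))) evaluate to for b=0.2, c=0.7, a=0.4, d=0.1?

0.00

not c: Gödel ¬ of 0.7 = 0 (operand ≠ 0)
(a → d): 0.4 > 0.1, so result = 0.1
((a → d) → d): 0.1 ≤ 0.1, so result = 1
not a: Gödel ¬ of 0.4 = 0 (operand ≠ 0)
(not a → a): 0 ≤ 0.4, so result = 1
(b ∨ d) = max(0.2, 0.1) = 0.2
((not a → a) → (b ∨ d)): 1 > 0.2, so result = 0.2
(((a → d) → d) ∧ ((not a → a) → (b ∨ d))) = min(1, 0.2) = 0.2
(not c ∧ (((a → d) → d) ∧ ((not a → a) → (b ∨ d)))) = min(0, 0.2) = 0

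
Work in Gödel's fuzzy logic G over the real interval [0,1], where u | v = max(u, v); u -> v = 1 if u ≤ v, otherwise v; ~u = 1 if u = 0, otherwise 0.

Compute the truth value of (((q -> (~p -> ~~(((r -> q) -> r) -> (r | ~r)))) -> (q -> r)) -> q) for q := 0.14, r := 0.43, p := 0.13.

~p: Gödel ¬ of 0.13 = 0 (operand ≠ 0)
(r -> q): 0.43 > 0.14, so result = 0.14
((r -> q) -> r): 0.14 ≤ 0.43, so result = 1
~r: Gödel ¬ of 0.43 = 0 (operand ≠ 0)
(r | ~r) = max(0.43, 0) = 0.43
(((r -> q) -> r) -> (r | ~r)): 1 > 0.43, so result = 0.43
~(((r -> q) -> r) -> (r | ~r)): Gödel ¬ of 0.43 = 0 (operand ≠ 0)
~~(((r -> q) -> r) -> (r | ~r)): Gödel ¬ of 0 = 1 (operand is 0)
(~p -> ~~(((r -> q) -> r) -> (r | ~r))): 0 ≤ 1, so result = 1
(q -> (~p -> ~~(((r -> q) -> r) -> (r | ~r)))): 0.14 ≤ 1, so result = 1
(q -> r): 0.14 ≤ 0.43, so result = 1
((q -> (~p -> ~~(((r -> q) -> r) -> (r | ~r)))) -> (q -> r)): 1 ≤ 1, so result = 1
(((q -> (~p -> ~~(((r -> q) -> r) -> (r | ~r)))) -> (q -> r)) -> q): 1 > 0.14, so result = 0.14

0.14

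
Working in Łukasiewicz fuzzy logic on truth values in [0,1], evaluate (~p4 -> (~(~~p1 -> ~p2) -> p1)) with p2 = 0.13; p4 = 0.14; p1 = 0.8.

1.00

~p4: Łukasiewicz ¬ gives 1 − 0.14 = 0.86
~p1: Łukasiewicz ¬ gives 1 − 0.8 = 0.2
~~p1: Łukasiewicz ¬ gives 1 − 0.2 = 0.8
~p2: Łukasiewicz ¬ gives 1 − 0.13 = 0.87
(~~p1 -> ~p2): min(1, 1 − 0.8 + 0.87) = 1
~(~~p1 -> ~p2): Łukasiewicz ¬ gives 1 − 1 = 0
(~(~~p1 -> ~p2) -> p1): min(1, 1 − 0 + 0.8) = 1
(~p4 -> (~(~~p1 -> ~p2) -> p1)): min(1, 1 − 0.86 + 1) = 1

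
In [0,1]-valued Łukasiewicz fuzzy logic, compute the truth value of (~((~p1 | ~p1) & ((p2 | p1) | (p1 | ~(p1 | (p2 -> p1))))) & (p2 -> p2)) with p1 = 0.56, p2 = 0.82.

0.56

~p1: Łukasiewicz ¬ gives 1 − 0.56 = 0.44
~p1: Łukasiewicz ¬ gives 1 − 0.56 = 0.44
(~p1 | ~p1) = max(0.44, 0.44) = 0.44
(p2 | p1) = max(0.82, 0.56) = 0.82
(p2 -> p1): min(1, 1 − 0.82 + 0.56) = 0.74
(p1 | (p2 -> p1)) = max(0.56, 0.74) = 0.74
~(p1 | (p2 -> p1)): Łukasiewicz ¬ gives 1 − 0.74 = 0.26
(p1 | ~(p1 | (p2 -> p1))) = max(0.56, 0.26) = 0.56
((p2 | p1) | (p1 | ~(p1 | (p2 -> p1)))) = max(0.82, 0.56) = 0.82
((~p1 | ~p1) & ((p2 | p1) | (p1 | ~(p1 | (p2 -> p1))))) = min(0.44, 0.82) = 0.44
~((~p1 | ~p1) & ((p2 | p1) | (p1 | ~(p1 | (p2 -> p1))))): Łukasiewicz ¬ gives 1 − 0.44 = 0.56
(p2 -> p2): min(1, 1 − 0.82 + 0.82) = 1
(~((~p1 | ~p1) & ((p2 | p1) | (p1 | ~(p1 | (p2 -> p1))))) & (p2 -> p2)) = min(0.56, 1) = 0.56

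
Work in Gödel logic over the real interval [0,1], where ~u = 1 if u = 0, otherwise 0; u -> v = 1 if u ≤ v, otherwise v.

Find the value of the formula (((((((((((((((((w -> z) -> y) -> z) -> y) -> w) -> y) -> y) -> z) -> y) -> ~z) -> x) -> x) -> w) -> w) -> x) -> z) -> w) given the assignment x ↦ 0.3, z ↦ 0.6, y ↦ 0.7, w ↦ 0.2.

(w -> z): 0.2 ≤ 0.6, so result = 1
((w -> z) -> y): 1 > 0.7, so result = 0.7
(((w -> z) -> y) -> z): 0.7 > 0.6, so result = 0.6
((((w -> z) -> y) -> z) -> y): 0.6 ≤ 0.7, so result = 1
(((((w -> z) -> y) -> z) -> y) -> w): 1 > 0.2, so result = 0.2
((((((w -> z) -> y) -> z) -> y) -> w) -> y): 0.2 ≤ 0.7, so result = 1
(((((((w -> z) -> y) -> z) -> y) -> w) -> y) -> y): 1 > 0.7, so result = 0.7
((((((((w -> z) -> y) -> z) -> y) -> w) -> y) -> y) -> z): 0.7 > 0.6, so result = 0.6
(((((((((w -> z) -> y) -> z) -> y) -> w) -> y) -> y) -> z) -> y): 0.6 ≤ 0.7, so result = 1
~z: Gödel ¬ of 0.6 = 0 (operand ≠ 0)
((((((((((w -> z) -> y) -> z) -> y) -> w) -> y) -> y) -> z) -> y) -> ~z): 1 > 0, so result = 0
(((((((((((w -> z) -> y) -> z) -> y) -> w) -> y) -> y) -> z) -> y) -> ~z) -> x): 0 ≤ 0.3, so result = 1
((((((((((((w -> z) -> y) -> z) -> y) -> w) -> y) -> y) -> z) -> y) -> ~z) -> x) -> x): 1 > 0.3, so result = 0.3
(((((((((((((w -> z) -> y) -> z) -> y) -> w) -> y) -> y) -> z) -> y) -> ~z) -> x) -> x) -> w): 0.3 > 0.2, so result = 0.2
((((((((((((((w -> z) -> y) -> z) -> y) -> w) -> y) -> y) -> z) -> y) -> ~z) -> x) -> x) -> w) -> w): 0.2 ≤ 0.2, so result = 1
(((((((((((((((w -> z) -> y) -> z) -> y) -> w) -> y) -> y) -> z) -> y) -> ~z) -> x) -> x) -> w) -> w) -> x): 1 > 0.3, so result = 0.3
((((((((((((((((w -> z) -> y) -> z) -> y) -> w) -> y) -> y) -> z) -> y) -> ~z) -> x) -> x) -> w) -> w) -> x) -> z): 0.3 ≤ 0.6, so result = 1
(((((((((((((((((w -> z) -> y) -> z) -> y) -> w) -> y) -> y) -> z) -> y) -> ~z) -> x) -> x) -> w) -> w) -> x) -> z) -> w): 1 > 0.2, so result = 0.2

0.20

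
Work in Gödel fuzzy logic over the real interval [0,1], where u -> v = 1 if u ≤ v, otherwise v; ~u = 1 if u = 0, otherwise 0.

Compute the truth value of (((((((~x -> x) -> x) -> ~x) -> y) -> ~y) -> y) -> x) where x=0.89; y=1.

~x: Gödel ¬ of 0.89 = 0 (operand ≠ 0)
(~x -> x): 0 ≤ 0.89, so result = 1
((~x -> x) -> x): 1 > 0.89, so result = 0.89
~x: Gödel ¬ of 0.89 = 0 (operand ≠ 0)
(((~x -> x) -> x) -> ~x): 0.89 > 0, so result = 0
((((~x -> x) -> x) -> ~x) -> y): 0 ≤ 1, so result = 1
~y: Gödel ¬ of 1 = 0 (operand ≠ 0)
(((((~x -> x) -> x) -> ~x) -> y) -> ~y): 1 > 0, so result = 0
((((((~x -> x) -> x) -> ~x) -> y) -> ~y) -> y): 0 ≤ 1, so result = 1
(((((((~x -> x) -> x) -> ~x) -> y) -> ~y) -> y) -> x): 1 > 0.89, so result = 0.89

0.89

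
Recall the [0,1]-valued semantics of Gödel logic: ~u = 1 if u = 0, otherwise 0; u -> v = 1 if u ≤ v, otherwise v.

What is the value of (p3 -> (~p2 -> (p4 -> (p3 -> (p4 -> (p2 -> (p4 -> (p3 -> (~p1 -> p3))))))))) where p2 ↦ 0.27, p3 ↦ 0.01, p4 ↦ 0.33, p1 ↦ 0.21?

1.00

~p2: Gödel ¬ of 0.27 = 0 (operand ≠ 0)
~p1: Gödel ¬ of 0.21 = 0 (operand ≠ 0)
(~p1 -> p3): 0 ≤ 0.01, so result = 1
(p3 -> (~p1 -> p3)): 0.01 ≤ 1, so result = 1
(p4 -> (p3 -> (~p1 -> p3))): 0.33 ≤ 1, so result = 1
(p2 -> (p4 -> (p3 -> (~p1 -> p3)))): 0.27 ≤ 1, so result = 1
(p4 -> (p2 -> (p4 -> (p3 -> (~p1 -> p3))))): 0.33 ≤ 1, so result = 1
(p3 -> (p4 -> (p2 -> (p4 -> (p3 -> (~p1 -> p3)))))): 0.01 ≤ 1, so result = 1
(p4 -> (p3 -> (p4 -> (p2 -> (p4 -> (p3 -> (~p1 -> p3))))))): 0.33 ≤ 1, so result = 1
(~p2 -> (p4 -> (p3 -> (p4 -> (p2 -> (p4 -> (p3 -> (~p1 -> p3)))))))): 0 ≤ 1, so result = 1
(p3 -> (~p2 -> (p4 -> (p3 -> (p4 -> (p2 -> (p4 -> (p3 -> (~p1 -> p3))))))))): 0.01 ≤ 1, so result = 1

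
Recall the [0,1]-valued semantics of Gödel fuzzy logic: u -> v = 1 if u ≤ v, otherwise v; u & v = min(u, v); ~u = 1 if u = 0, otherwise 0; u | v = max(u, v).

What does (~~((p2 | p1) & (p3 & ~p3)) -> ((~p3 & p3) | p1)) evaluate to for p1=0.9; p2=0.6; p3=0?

1.00

(p2 | p1) = max(0.6, 0.9) = 0.9
~p3: Gödel ¬ of 0 = 1 (operand is 0)
(p3 & ~p3) = min(0, 1) = 0
((p2 | p1) & (p3 & ~p3)) = min(0.9, 0) = 0
~((p2 | p1) & (p3 & ~p3)): Gödel ¬ of 0 = 1 (operand is 0)
~~((p2 | p1) & (p3 & ~p3)): Gödel ¬ of 1 = 0 (operand ≠ 0)
~p3: Gödel ¬ of 0 = 1 (operand is 0)
(~p3 & p3) = min(1, 0) = 0
((~p3 & p3) | p1) = max(0, 0.9) = 0.9
(~~((p2 | p1) & (p3 & ~p3)) -> ((~p3 & p3) | p1)): 0 ≤ 0.9, so result = 1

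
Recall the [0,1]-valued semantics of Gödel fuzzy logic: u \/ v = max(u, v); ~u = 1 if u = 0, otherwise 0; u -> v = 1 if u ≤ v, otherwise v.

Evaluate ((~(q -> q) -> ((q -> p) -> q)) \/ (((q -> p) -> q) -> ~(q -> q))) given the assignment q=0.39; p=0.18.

(q -> q): 0.39 ≤ 0.39, so result = 1
~(q -> q): Gödel ¬ of 1 = 0 (operand ≠ 0)
(q -> p): 0.39 > 0.18, so result = 0.18
((q -> p) -> q): 0.18 ≤ 0.39, so result = 1
(~(q -> q) -> ((q -> p) -> q)): 0 ≤ 1, so result = 1
(q -> p): 0.39 > 0.18, so result = 0.18
((q -> p) -> q): 0.18 ≤ 0.39, so result = 1
(q -> q): 0.39 ≤ 0.39, so result = 1
~(q -> q): Gödel ¬ of 1 = 0 (operand ≠ 0)
(((q -> p) -> q) -> ~(q -> q)): 1 > 0, so result = 0
((~(q -> q) -> ((q -> p) -> q)) \/ (((q -> p) -> q) -> ~(q -> q))) = max(1, 0) = 1

1.00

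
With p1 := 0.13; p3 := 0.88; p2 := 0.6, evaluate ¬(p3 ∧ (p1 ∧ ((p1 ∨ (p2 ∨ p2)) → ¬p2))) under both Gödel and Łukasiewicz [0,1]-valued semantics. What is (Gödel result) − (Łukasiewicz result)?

0.13

Gödel evaluation:
  (p2 ∨ p2) = max(0.6, 0.6) = 0.6
  (p1 ∨ (p2 ∨ p2)) = max(0.13, 0.6) = 0.6
  ¬p2: Gödel ¬ of 0.6 = 0 (operand ≠ 0)
  ((p1 ∨ (p2 ∨ p2)) → ¬p2): 0.6 > 0, so result = 0
  (p1 ∧ ((p1 ∨ (p2 ∨ p2)) → ¬p2)) = min(0.13, 0) = 0
  (p3 ∧ (p1 ∧ ((p1 ∨ (p2 ∨ p2)) → ¬p2))) = min(0.88, 0) = 0
  ¬(p3 ∧ (p1 ∧ ((p1 ∨ (p2 ∨ p2)) → ¬p2))): Gödel ¬ of 0 = 1 (operand is 0)
  Gödel value = 1
Łukasiewicz evaluation:
  (p2 ∨ p2) = max(0.6, 0.6) = 0.6
  (p1 ∨ (p2 ∨ p2)) = max(0.13, 0.6) = 0.6
  ¬p2: Łukasiewicz ¬ gives 1 − 0.6 = 0.4
  ((p1 ∨ (p2 ∨ p2)) → ¬p2): min(1, 1 − 0.6 + 0.4) = 0.8
  (p1 ∧ ((p1 ∨ (p2 ∨ p2)) → ¬p2)) = min(0.13, 0.8) = 0.13
  (p3 ∧ (p1 ∧ ((p1 ∨ (p2 ∨ p2)) → ¬p2))) = min(0.88, 0.13) = 0.13
  ¬(p3 ∧ (p1 ∧ ((p1 ∨ (p2 ∨ p2)) → ¬p2))): Łukasiewicz ¬ gives 1 − 0.13 = 0.87
  Łukasiewicz value = 0.87
Difference: 1 − 0.87 = 0.13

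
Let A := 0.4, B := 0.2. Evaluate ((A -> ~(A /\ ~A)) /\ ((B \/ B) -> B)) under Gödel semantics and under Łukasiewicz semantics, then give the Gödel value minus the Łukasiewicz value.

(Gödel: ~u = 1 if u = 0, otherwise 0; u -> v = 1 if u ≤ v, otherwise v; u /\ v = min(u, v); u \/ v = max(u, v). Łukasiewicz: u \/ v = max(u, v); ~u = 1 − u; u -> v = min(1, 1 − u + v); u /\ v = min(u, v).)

Gödel evaluation:
  ~A: Gödel ¬ of 0.4 = 0 (operand ≠ 0)
  (A /\ ~A) = min(0.4, 0) = 0
  ~(A /\ ~A): Gödel ¬ of 0 = 1 (operand is 0)
  (A -> ~(A /\ ~A)): 0.4 ≤ 1, so result = 1
  (B \/ B) = max(0.2, 0.2) = 0.2
  ((B \/ B) -> B): 0.2 ≤ 0.2, so result = 1
  ((A -> ~(A /\ ~A)) /\ ((B \/ B) -> B)) = min(1, 1) = 1
  Gödel value = 1
Łukasiewicz evaluation:
  ~A: Łukasiewicz ¬ gives 1 − 0.4 = 0.6
  (A /\ ~A) = min(0.4, 0.6) = 0.4
  ~(A /\ ~A): Łukasiewicz ¬ gives 1 − 0.4 = 0.6
  (A -> ~(A /\ ~A)): min(1, 1 − 0.4 + 0.6) = 1
  (B \/ B) = max(0.2, 0.2) = 0.2
  ((B \/ B) -> B): min(1, 1 − 0.2 + 0.2) = 1
  ((A -> ~(A /\ ~A)) /\ ((B \/ B) -> B)) = min(1, 1) = 1
  Łukasiewicz value = 1
Difference: 1 − 1 = 0.00

0.00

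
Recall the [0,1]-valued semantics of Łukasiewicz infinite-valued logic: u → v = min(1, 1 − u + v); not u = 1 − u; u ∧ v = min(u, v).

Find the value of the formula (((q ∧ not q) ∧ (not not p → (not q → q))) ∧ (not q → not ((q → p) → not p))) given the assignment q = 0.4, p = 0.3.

not q: Łukasiewicz ¬ gives 1 − 0.4 = 0.6
(q ∧ not q) = min(0.4, 0.6) = 0.4
not p: Łukasiewicz ¬ gives 1 − 0.3 = 0.7
not not p: Łukasiewicz ¬ gives 1 − 0.7 = 0.3
not q: Łukasiewicz ¬ gives 1 − 0.4 = 0.6
(not q → q): min(1, 1 − 0.6 + 0.4) = 0.8
(not not p → (not q → q)): min(1, 1 − 0.3 + 0.8) = 1
((q ∧ not q) ∧ (not not p → (not q → q))) = min(0.4, 1) = 0.4
not q: Łukasiewicz ¬ gives 1 − 0.4 = 0.6
(q → p): min(1, 1 − 0.4 + 0.3) = 0.9
not p: Łukasiewicz ¬ gives 1 − 0.3 = 0.7
((q → p) → not p): min(1, 1 − 0.9 + 0.7) = 0.8
not ((q → p) → not p): Łukasiewicz ¬ gives 1 − 0.8 = 0.2
(not q → not ((q → p) → not p)): min(1, 1 − 0.6 + 0.2) = 0.6
(((q ∧ not q) ∧ (not not p → (not q → q))) ∧ (not q → not ((q → p) → not p))) = min(0.4, 0.6) = 0.4

0.40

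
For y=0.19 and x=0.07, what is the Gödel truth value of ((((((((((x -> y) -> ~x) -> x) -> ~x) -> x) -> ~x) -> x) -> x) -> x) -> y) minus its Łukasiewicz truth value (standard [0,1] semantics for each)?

Gödel evaluation:
  (x -> y): 0.07 ≤ 0.19, so result = 1
  ~x: Gödel ¬ of 0.07 = 0 (operand ≠ 0)
  ((x -> y) -> ~x): 1 > 0, so result = 0
  (((x -> y) -> ~x) -> x): 0 ≤ 0.07, so result = 1
  ~x: Gödel ¬ of 0.07 = 0 (operand ≠ 0)
  ((((x -> y) -> ~x) -> x) -> ~x): 1 > 0, so result = 0
  (((((x -> y) -> ~x) -> x) -> ~x) -> x): 0 ≤ 0.07, so result = 1
  ~x: Gödel ¬ of 0.07 = 0 (operand ≠ 0)
  ((((((x -> y) -> ~x) -> x) -> ~x) -> x) -> ~x): 1 > 0, so result = 0
  (((((((x -> y) -> ~x) -> x) -> ~x) -> x) -> ~x) -> x): 0 ≤ 0.07, so result = 1
  ((((((((x -> y) -> ~x) -> x) -> ~x) -> x) -> ~x) -> x) -> x): 1 > 0.07, so result = 0.07
  (((((((((x -> y) -> ~x) -> x) -> ~x) -> x) -> ~x) -> x) -> x) -> x): 0.07 ≤ 0.07, so result = 1
  ((((((((((x -> y) -> ~x) -> x) -> ~x) -> x) -> ~x) -> x) -> x) -> x) -> y): 1 > 0.19, so result = 0.19
  Gödel value = 0.19
Łukasiewicz evaluation:
  (x -> y): min(1, 1 − 0.07 + 0.19) = 1
  ~x: Łukasiewicz ¬ gives 1 − 0.07 = 0.93
  ((x -> y) -> ~x): min(1, 1 − 1 + 0.93) = 0.93
  (((x -> y) -> ~x) -> x): min(1, 1 − 0.93 + 0.07) = 0.14
  ~x: Łukasiewicz ¬ gives 1 − 0.07 = 0.93
  ((((x -> y) -> ~x) -> x) -> ~x): min(1, 1 − 0.14 + 0.93) = 1
  (((((x -> y) -> ~x) -> x) -> ~x) -> x): min(1, 1 − 1 + 0.07) = 0.07
  ~x: Łukasiewicz ¬ gives 1 − 0.07 = 0.93
  ((((((x -> y) -> ~x) -> x) -> ~x) -> x) -> ~x): min(1, 1 − 0.07 + 0.93) = 1
  (((((((x -> y) -> ~x) -> x) -> ~x) -> x) -> ~x) -> x): min(1, 1 − 1 + 0.07) = 0.07
  ((((((((x -> y) -> ~x) -> x) -> ~x) -> x) -> ~x) -> x) -> x): min(1, 1 − 0.07 + 0.07) = 1
  (((((((((x -> y) -> ~x) -> x) -> ~x) -> x) -> ~x) -> x) -> x) -> x): min(1, 1 − 1 + 0.07) = 0.07
  ((((((((((x -> y) -> ~x) -> x) -> ~x) -> x) -> ~x) -> x) -> x) -> x) -> y): min(1, 1 − 0.07 + 0.19) = 1
  Łukasiewicz value = 1
Difference: 0.19 − 1 = -0.81

-0.81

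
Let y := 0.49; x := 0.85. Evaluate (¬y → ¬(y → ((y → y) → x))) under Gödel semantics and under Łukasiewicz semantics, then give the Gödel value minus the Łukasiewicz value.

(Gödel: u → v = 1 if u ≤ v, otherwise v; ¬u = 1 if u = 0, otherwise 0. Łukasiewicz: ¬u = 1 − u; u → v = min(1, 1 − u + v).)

0.51

Gödel evaluation:
  ¬y: Gödel ¬ of 0.49 = 0 (operand ≠ 0)
  (y → y): 0.49 ≤ 0.49, so result = 1
  ((y → y) → x): 1 > 0.85, so result = 0.85
  (y → ((y → y) → x)): 0.49 ≤ 0.85, so result = 1
  ¬(y → ((y → y) → x)): Gödel ¬ of 1 = 0 (operand ≠ 0)
  (¬y → ¬(y → ((y → y) → x))): 0 ≤ 0, so result = 1
  Gödel value = 1
Łukasiewicz evaluation:
  ¬y: Łukasiewicz ¬ gives 1 − 0.49 = 0.51
  (y → y): min(1, 1 − 0.49 + 0.49) = 1
  ((y → y) → x): min(1, 1 − 1 + 0.85) = 0.85
  (y → ((y → y) → x)): min(1, 1 − 0.49 + 0.85) = 1
  ¬(y → ((y → y) → x)): Łukasiewicz ¬ gives 1 − 1 = 0
  (¬y → ¬(y → ((y → y) → x))): min(1, 1 − 0.51 + 0) = 0.49
  Łukasiewicz value = 0.49
Difference: 1 − 0.49 = 0.51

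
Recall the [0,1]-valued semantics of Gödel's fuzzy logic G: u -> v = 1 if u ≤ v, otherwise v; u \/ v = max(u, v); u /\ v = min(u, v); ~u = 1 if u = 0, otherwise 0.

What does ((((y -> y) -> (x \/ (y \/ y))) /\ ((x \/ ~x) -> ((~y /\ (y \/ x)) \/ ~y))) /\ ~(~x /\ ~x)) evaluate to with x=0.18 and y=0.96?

(y -> y): 0.96 ≤ 0.96, so result = 1
(y \/ y) = max(0.96, 0.96) = 0.96
(x \/ (y \/ y)) = max(0.18, 0.96) = 0.96
((y -> y) -> (x \/ (y \/ y))): 1 > 0.96, so result = 0.96
~x: Gödel ¬ of 0.18 = 0 (operand ≠ 0)
(x \/ ~x) = max(0.18, 0) = 0.18
~y: Gödel ¬ of 0.96 = 0 (operand ≠ 0)
(y \/ x) = max(0.96, 0.18) = 0.96
(~y /\ (y \/ x)) = min(0, 0.96) = 0
~y: Gödel ¬ of 0.96 = 0 (operand ≠ 0)
((~y /\ (y \/ x)) \/ ~y) = max(0, 0) = 0
((x \/ ~x) -> ((~y /\ (y \/ x)) \/ ~y)): 0.18 > 0, so result = 0
(((y -> y) -> (x \/ (y \/ y))) /\ ((x \/ ~x) -> ((~y /\ (y \/ x)) \/ ~y))) = min(0.96, 0) = 0
~x: Gödel ¬ of 0.18 = 0 (operand ≠ 0)
~x: Gödel ¬ of 0.18 = 0 (operand ≠ 0)
(~x /\ ~x) = min(0, 0) = 0
~(~x /\ ~x): Gödel ¬ of 0 = 1 (operand is 0)
((((y -> y) -> (x \/ (y \/ y))) /\ ((x \/ ~x) -> ((~y /\ (y \/ x)) \/ ~y))) /\ ~(~x /\ ~x)) = min(0, 1) = 0

0.00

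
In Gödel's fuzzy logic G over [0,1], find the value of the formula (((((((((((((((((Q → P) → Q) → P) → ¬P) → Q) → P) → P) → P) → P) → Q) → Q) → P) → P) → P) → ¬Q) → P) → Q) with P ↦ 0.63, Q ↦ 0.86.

(Q → P): 0.86 > 0.63, so result = 0.63
((Q → P) → Q): 0.63 ≤ 0.86, so result = 1
(((Q → P) → Q) → P): 1 > 0.63, so result = 0.63
¬P: Gödel ¬ of 0.63 = 0 (operand ≠ 0)
((((Q → P) → Q) → P) → ¬P): 0.63 > 0, so result = 0
(((((Q → P) → Q) → P) → ¬P) → Q): 0 ≤ 0.86, so result = 1
((((((Q → P) → Q) → P) → ¬P) → Q) → P): 1 > 0.63, so result = 0.63
(((((((Q → P) → Q) → P) → ¬P) → Q) → P) → P): 0.63 ≤ 0.63, so result = 1
((((((((Q → P) → Q) → P) → ¬P) → Q) → P) → P) → P): 1 > 0.63, so result = 0.63
(((((((((Q → P) → Q) → P) → ¬P) → Q) → P) → P) → P) → P): 0.63 ≤ 0.63, so result = 1
((((((((((Q → P) → Q) → P) → ¬P) → Q) → P) → P) → P) → P) → Q): 1 > 0.86, so result = 0.86
(((((((((((Q → P) → Q) → P) → ¬P) → Q) → P) → P) → P) → P) → Q) → Q): 0.86 ≤ 0.86, so result = 1
((((((((((((Q → P) → Q) → P) → ¬P) → Q) → P) → P) → P) → P) → Q) → Q) → P): 1 > 0.63, so result = 0.63
(((((((((((((Q → P) → Q) → P) → ¬P) → Q) → P) → P) → P) → P) → Q) → Q) → P) → P): 0.63 ≤ 0.63, so result = 1
((((((((((((((Q → P) → Q) → P) → ¬P) → Q) → P) → P) → P) → P) → Q) → Q) → P) → P) → P): 1 > 0.63, so result = 0.63
¬Q: Gödel ¬ of 0.86 = 0 (operand ≠ 0)
(((((((((((((((Q → P) → Q) → P) → ¬P) → Q) → P) → P) → P) → P) → Q) → Q) → P) → P) → P) → ¬Q): 0.63 > 0, so result = 0
((((((((((((((((Q → P) → Q) → P) → ¬P) → Q) → P) → P) → P) → P) → Q) → Q) → P) → P) → P) → ¬Q) → P): 0 ≤ 0.63, so result = 1
(((((((((((((((((Q → P) → Q) → P) → ¬P) → Q) → P) → P) → P) → P) → Q) → Q) → P) → P) → P) → ¬Q) → P) → Q): 1 > 0.86, so result = 0.86

0.86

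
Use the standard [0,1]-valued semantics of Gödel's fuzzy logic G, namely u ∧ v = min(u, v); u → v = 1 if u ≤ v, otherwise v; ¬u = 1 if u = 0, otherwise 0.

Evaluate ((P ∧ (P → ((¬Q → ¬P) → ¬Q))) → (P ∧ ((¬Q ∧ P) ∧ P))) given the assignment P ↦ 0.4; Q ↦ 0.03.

1.00

¬Q: Gödel ¬ of 0.03 = 0 (operand ≠ 0)
¬P: Gödel ¬ of 0.4 = 0 (operand ≠ 0)
(¬Q → ¬P): 0 ≤ 0, so result = 1
¬Q: Gödel ¬ of 0.03 = 0 (operand ≠ 0)
((¬Q → ¬P) → ¬Q): 1 > 0, so result = 0
(P → ((¬Q → ¬P) → ¬Q)): 0.4 > 0, so result = 0
(P ∧ (P → ((¬Q → ¬P) → ¬Q))) = min(0.4, 0) = 0
¬Q: Gödel ¬ of 0.03 = 0 (operand ≠ 0)
(¬Q ∧ P) = min(0, 0.4) = 0
((¬Q ∧ P) ∧ P) = min(0, 0.4) = 0
(P ∧ ((¬Q ∧ P) ∧ P)) = min(0.4, 0) = 0
((P ∧ (P → ((¬Q → ¬P) → ¬Q))) → (P ∧ ((¬Q ∧ P) ∧ P))): 0 ≤ 0, so result = 1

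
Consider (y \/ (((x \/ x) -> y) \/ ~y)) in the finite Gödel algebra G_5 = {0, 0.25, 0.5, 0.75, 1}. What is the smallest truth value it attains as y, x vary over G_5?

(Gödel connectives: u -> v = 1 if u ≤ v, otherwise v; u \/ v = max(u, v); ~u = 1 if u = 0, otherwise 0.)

0.25

The minimum is attained at y = 0.25, x = 0.5:
  (x \/ x) = max(0.5, 0.5) = 0.5
  ((x \/ x) -> y): 0.5 > 0.25, so result = 0.25
  ~y: Gödel ¬ of 0.25 = 0 (operand ≠ 0)
  (((x \/ x) -> y) \/ ~y) = max(0.25, 0) = 0.25
  (y \/ (((x \/ x) -> y) \/ ~y)) = max(0.25, 0.25) = 0.25
Checking all 25 assignments confirms none give a value below 0.25.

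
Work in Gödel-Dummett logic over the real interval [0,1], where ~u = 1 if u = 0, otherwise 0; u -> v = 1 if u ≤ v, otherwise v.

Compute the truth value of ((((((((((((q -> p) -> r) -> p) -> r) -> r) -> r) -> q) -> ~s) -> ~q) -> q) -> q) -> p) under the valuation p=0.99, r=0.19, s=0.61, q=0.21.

0.99

(q -> p): 0.21 ≤ 0.99, so result = 1
((q -> p) -> r): 1 > 0.19, so result = 0.19
(((q -> p) -> r) -> p): 0.19 ≤ 0.99, so result = 1
((((q -> p) -> r) -> p) -> r): 1 > 0.19, so result = 0.19
(((((q -> p) -> r) -> p) -> r) -> r): 0.19 ≤ 0.19, so result = 1
((((((q -> p) -> r) -> p) -> r) -> r) -> r): 1 > 0.19, so result = 0.19
(((((((q -> p) -> r) -> p) -> r) -> r) -> r) -> q): 0.19 ≤ 0.21, so result = 1
~s: Gödel ¬ of 0.61 = 0 (operand ≠ 0)
((((((((q -> p) -> r) -> p) -> r) -> r) -> r) -> q) -> ~s): 1 > 0, so result = 0
~q: Gödel ¬ of 0.21 = 0 (operand ≠ 0)
(((((((((q -> p) -> r) -> p) -> r) -> r) -> r) -> q) -> ~s) -> ~q): 0 ≤ 0, so result = 1
((((((((((q -> p) -> r) -> p) -> r) -> r) -> r) -> q) -> ~s) -> ~q) -> q): 1 > 0.21, so result = 0.21
(((((((((((q -> p) -> r) -> p) -> r) -> r) -> r) -> q) -> ~s) -> ~q) -> q) -> q): 0.21 ≤ 0.21, so result = 1
((((((((((((q -> p) -> r) -> p) -> r) -> r) -> r) -> q) -> ~s) -> ~q) -> q) -> q) -> p): 1 > 0.99, so result = 0.99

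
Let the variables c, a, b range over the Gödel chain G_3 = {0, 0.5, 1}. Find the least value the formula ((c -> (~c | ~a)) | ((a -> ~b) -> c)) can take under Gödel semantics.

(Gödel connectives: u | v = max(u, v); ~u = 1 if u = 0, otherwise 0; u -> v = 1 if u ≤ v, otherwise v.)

The minimum is attained at c = 0.5, a = 0.5, b = 0:
  ~c: Gödel ¬ of 0.5 = 0 (operand ≠ 0)
  ~a: Gödel ¬ of 0.5 = 0 (operand ≠ 0)
  (~c | ~a) = max(0, 0) = 0
  (c -> (~c | ~a)): 0.5 > 0, so result = 0
  ~b: Gödel ¬ of 0 = 1 (operand is 0)
  (a -> ~b): 0.5 ≤ 1, so result = 1
  ((a -> ~b) -> c): 1 > 0.5, so result = 0.5
  ((c -> (~c | ~a)) | ((a -> ~b) -> c)) = max(0, 0.5) = 0.5
Checking all 27 assignments confirms none give a value below 0.50.

0.50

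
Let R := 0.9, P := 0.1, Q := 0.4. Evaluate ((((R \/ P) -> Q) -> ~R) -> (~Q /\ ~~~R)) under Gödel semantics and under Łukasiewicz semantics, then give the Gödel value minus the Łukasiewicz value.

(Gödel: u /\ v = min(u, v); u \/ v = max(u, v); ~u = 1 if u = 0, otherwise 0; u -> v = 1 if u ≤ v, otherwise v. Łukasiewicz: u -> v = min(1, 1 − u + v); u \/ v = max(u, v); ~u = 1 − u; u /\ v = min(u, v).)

Gödel evaluation:
  (R \/ P) = max(0.9, 0.1) = 0.9
  ((R \/ P) -> Q): 0.9 > 0.4, so result = 0.4
  ~R: Gödel ¬ of 0.9 = 0 (operand ≠ 0)
  (((R \/ P) -> Q) -> ~R): 0.4 > 0, so result = 0
  ~Q: Gödel ¬ of 0.4 = 0 (operand ≠ 0)
  ~R: Gödel ¬ of 0.9 = 0 (operand ≠ 0)
  ~~R: Gödel ¬ of 0 = 1 (operand is 0)
  ~~~R: Gödel ¬ of 1 = 0 (operand ≠ 0)
  (~Q /\ ~~~R) = min(0, 0) = 0
  ((((R \/ P) -> Q) -> ~R) -> (~Q /\ ~~~R)): 0 ≤ 0, so result = 1
  Gödel value = 1
Łukasiewicz evaluation:
  (R \/ P) = max(0.9, 0.1) = 0.9
  ((R \/ P) -> Q): min(1, 1 − 0.9 + 0.4) = 0.5
  ~R: Łukasiewicz ¬ gives 1 − 0.9 = 0.1
  (((R \/ P) -> Q) -> ~R): min(1, 1 − 0.5 + 0.1) = 0.6
  ~Q: Łukasiewicz ¬ gives 1 − 0.4 = 0.6
  ~R: Łukasiewicz ¬ gives 1 − 0.9 = 0.1
  ~~R: Łukasiewicz ¬ gives 1 − 0.1 = 0.9
  ~~~R: Łukasiewicz ¬ gives 1 − 0.9 = 0.1
  (~Q /\ ~~~R) = min(0.6, 0.1) = 0.1
  ((((R \/ P) -> Q) -> ~R) -> (~Q /\ ~~~R)): min(1, 1 − 0.6 + 0.1) = 0.5
  Łukasiewicz value = 0.5
Difference: 1 − 0.5 = 0.50

0.50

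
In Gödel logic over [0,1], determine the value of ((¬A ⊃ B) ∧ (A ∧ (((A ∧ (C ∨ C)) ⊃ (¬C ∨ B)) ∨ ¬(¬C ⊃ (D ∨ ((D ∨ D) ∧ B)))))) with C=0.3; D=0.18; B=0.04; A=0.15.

¬A: Gödel ¬ of 0.15 = 0 (operand ≠ 0)
(¬A ⊃ B): 0 ≤ 0.04, so result = 1
(C ∨ C) = max(0.3, 0.3) = 0.3
(A ∧ (C ∨ C)) = min(0.15, 0.3) = 0.15
¬C: Gödel ¬ of 0.3 = 0 (operand ≠ 0)
(¬C ∨ B) = max(0, 0.04) = 0.04
((A ∧ (C ∨ C)) ⊃ (¬C ∨ B)): 0.15 > 0.04, so result = 0.04
¬C: Gödel ¬ of 0.3 = 0 (operand ≠ 0)
(D ∨ D) = max(0.18, 0.18) = 0.18
((D ∨ D) ∧ B) = min(0.18, 0.04) = 0.04
(D ∨ ((D ∨ D) ∧ B)) = max(0.18, 0.04) = 0.18
(¬C ⊃ (D ∨ ((D ∨ D) ∧ B))): 0 ≤ 0.18, so result = 1
¬(¬C ⊃ (D ∨ ((D ∨ D) ∧ B))): Gödel ¬ of 1 = 0 (operand ≠ 0)
(((A ∧ (C ∨ C)) ⊃ (¬C ∨ B)) ∨ ¬(¬C ⊃ (D ∨ ((D ∨ D) ∧ B)))) = max(0.04, 0) = 0.04
(A ∧ (((A ∧ (C ∨ C)) ⊃ (¬C ∨ B)) ∨ ¬(¬C ⊃ (D ∨ ((D ∨ D) ∧ B))))) = min(0.15, 0.04) = 0.04
((¬A ⊃ B) ∧ (A ∧ (((A ∧ (C ∨ C)) ⊃ (¬C ∨ B)) ∨ ¬(¬C ⊃ (D ∨ ((D ∨ D) ∧ B)))))) = min(1, 0.04) = 0.04

0.04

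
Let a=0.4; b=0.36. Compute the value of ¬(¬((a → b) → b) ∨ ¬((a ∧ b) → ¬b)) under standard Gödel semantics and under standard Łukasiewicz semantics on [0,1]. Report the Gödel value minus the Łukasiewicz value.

-0.40

Gödel evaluation:
  (a → b): 0.4 > 0.36, so result = 0.36
  ((a → b) → b): 0.36 ≤ 0.36, so result = 1
  ¬((a → b) → b): Gödel ¬ of 1 = 0 (operand ≠ 0)
  (a ∧ b) = min(0.4, 0.36) = 0.36
  ¬b: Gödel ¬ of 0.36 = 0 (operand ≠ 0)
  ((a ∧ b) → ¬b): 0.36 > 0, so result = 0
  ¬((a ∧ b) → ¬b): Gödel ¬ of 0 = 1 (operand is 0)
  (¬((a → b) → b) ∨ ¬((a ∧ b) → ¬b)) = max(0, 1) = 1
  ¬(¬((a → b) → b) ∨ ¬((a ∧ b) → ¬b)): Gödel ¬ of 1 = 0 (operand ≠ 0)
  Gödel value = 0
Łukasiewicz evaluation:
  (a → b): min(1, 1 − 0.4 + 0.36) = 0.96
  ((a → b) → b): min(1, 1 − 0.96 + 0.36) = 0.4
  ¬((a → b) → b): Łukasiewicz ¬ gives 1 − 0.4 = 0.6
  (a ∧ b) = min(0.4, 0.36) = 0.36
  ¬b: Łukasiewicz ¬ gives 1 − 0.36 = 0.64
  ((a ∧ b) → ¬b): min(1, 1 − 0.36 + 0.64) = 1
  ¬((a ∧ b) → ¬b): Łukasiewicz ¬ gives 1 − 1 = 0
  (¬((a → b) → b) ∨ ¬((a ∧ b) → ¬b)) = max(0.6, 0) = 0.6
  ¬(¬((a → b) → b) ∨ ¬((a ∧ b) → ¬b)): Łukasiewicz ¬ gives 1 − 0.6 = 0.4
  Łukasiewicz value = 0.4
Difference: 0 − 0.4 = -0.40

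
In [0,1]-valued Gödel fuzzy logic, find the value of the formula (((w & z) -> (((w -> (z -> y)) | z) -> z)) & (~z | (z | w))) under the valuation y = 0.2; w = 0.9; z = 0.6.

(w & z) = min(0.9, 0.6) = 0.6
(z -> y): 0.6 > 0.2, so result = 0.2
(w -> (z -> y)): 0.9 > 0.2, so result = 0.2
((w -> (z -> y)) | z) = max(0.2, 0.6) = 0.6
(((w -> (z -> y)) | z) -> z): 0.6 ≤ 0.6, so result = 1
((w & z) -> (((w -> (z -> y)) | z) -> z)): 0.6 ≤ 1, so result = 1
~z: Gödel ¬ of 0.6 = 0 (operand ≠ 0)
(z | w) = max(0.6, 0.9) = 0.9
(~z | (z | w)) = max(0, 0.9) = 0.9
(((w & z) -> (((w -> (z -> y)) | z) -> z)) & (~z | (z | w))) = min(1, 0.9) = 0.9

0.90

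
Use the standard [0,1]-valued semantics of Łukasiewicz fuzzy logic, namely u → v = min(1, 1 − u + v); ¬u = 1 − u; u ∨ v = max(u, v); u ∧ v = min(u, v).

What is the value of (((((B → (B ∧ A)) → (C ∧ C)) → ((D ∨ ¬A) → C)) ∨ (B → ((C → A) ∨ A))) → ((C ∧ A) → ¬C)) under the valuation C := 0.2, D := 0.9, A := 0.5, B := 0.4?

1.00

(B ∧ A) = min(0.4, 0.5) = 0.4
(B → (B ∧ A)): min(1, 1 − 0.4 + 0.4) = 1
(C ∧ C) = min(0.2, 0.2) = 0.2
((B → (B ∧ A)) → (C ∧ C)): min(1, 1 − 1 + 0.2) = 0.2
¬A: Łukasiewicz ¬ gives 1 − 0.5 = 0.5
(D ∨ ¬A) = max(0.9, 0.5) = 0.9
((D ∨ ¬A) → C): min(1, 1 − 0.9 + 0.2) = 0.3
(((B → (B ∧ A)) → (C ∧ C)) → ((D ∨ ¬A) → C)): min(1, 1 − 0.2 + 0.3) = 1
(C → A): min(1, 1 − 0.2 + 0.5) = 1
((C → A) ∨ A) = max(1, 0.5) = 1
(B → ((C → A) ∨ A)): min(1, 1 − 0.4 + 1) = 1
((((B → (B ∧ A)) → (C ∧ C)) → ((D ∨ ¬A) → C)) ∨ (B → ((C → A) ∨ A))) = max(1, 1) = 1
(C ∧ A) = min(0.2, 0.5) = 0.2
¬C: Łukasiewicz ¬ gives 1 − 0.2 = 0.8
((C ∧ A) → ¬C): min(1, 1 − 0.2 + 0.8) = 1
(((((B → (B ∧ A)) → (C ∧ C)) → ((D ∨ ¬A) → C)) ∨ (B → ((C → A) ∨ A))) → ((C ∧ A) → ¬C)): min(1, 1 − 1 + 1) = 1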